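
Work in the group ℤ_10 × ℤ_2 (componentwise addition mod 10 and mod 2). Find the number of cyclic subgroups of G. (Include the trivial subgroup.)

8

Group the elements of G by the cyclic subgroup they generate; each cyclic subgroup of order d accounts for φ(d) elements.
Cyclic subgroups by order — order 1: 1; order 2: 3; order 5: 1; order 10: 3.
Total: 8.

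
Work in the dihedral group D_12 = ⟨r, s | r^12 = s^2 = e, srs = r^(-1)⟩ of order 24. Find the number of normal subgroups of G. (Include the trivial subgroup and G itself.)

9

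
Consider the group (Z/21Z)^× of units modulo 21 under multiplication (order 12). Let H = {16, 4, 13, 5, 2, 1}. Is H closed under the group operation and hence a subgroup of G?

2 ∈ H but its inverse 11 ∉ H, so H is not a subgroup.

No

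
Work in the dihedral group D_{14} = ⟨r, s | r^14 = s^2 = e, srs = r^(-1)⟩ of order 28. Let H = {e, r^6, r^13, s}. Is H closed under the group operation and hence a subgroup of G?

No

r^13 ∈ H but its inverse r ∉ H, so H is not a subgroup.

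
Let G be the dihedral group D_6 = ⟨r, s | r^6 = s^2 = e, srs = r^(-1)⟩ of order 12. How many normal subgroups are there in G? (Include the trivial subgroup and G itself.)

7

G has 16 subgroups. Checking conjugation-invariance by order — order 1: 1/1 normal; order 2: 1/7 normal; order 3: 1/1 normal; order 4: 0/3 normal; order 6: 3/3 normal; order 12: 1/1 normal.
Total normal subgroups: 7.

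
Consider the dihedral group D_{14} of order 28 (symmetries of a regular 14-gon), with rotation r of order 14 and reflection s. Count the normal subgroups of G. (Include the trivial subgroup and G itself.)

7

G has 28 subgroups. Checking conjugation-invariance by order — order 1: 1/1 normal; order 2: 1/15 normal; order 4: 0/7 normal; order 7: 1/1 normal; order 14: 3/3 normal; order 28: 1/1 normal.
Total normal subgroups: 7.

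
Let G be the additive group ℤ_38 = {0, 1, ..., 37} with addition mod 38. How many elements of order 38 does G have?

18

In a cyclic group of order 38, the number of elements of order d (for d | 38) is φ(d).
φ(38) = 18.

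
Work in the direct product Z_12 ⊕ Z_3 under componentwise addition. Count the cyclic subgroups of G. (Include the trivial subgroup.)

15

Group the elements of G by the cyclic subgroup they generate; each cyclic subgroup of order d accounts for φ(d) elements.
Cyclic subgroups by order — order 1: 1; order 2: 1; order 3: 4; order 4: 1; order 6: 4; order 12: 4.
Total: 15.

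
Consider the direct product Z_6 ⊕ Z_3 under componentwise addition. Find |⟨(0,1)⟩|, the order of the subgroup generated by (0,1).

3

The order of (0,1) in Z_6 × Z_3 is lcm(ord(0) in Z_6, ord(1) in Z_3).
ord(0) = 1 and ord(1) = 3, so |⟨(0,1)⟩| = lcm(1, 3) = 3.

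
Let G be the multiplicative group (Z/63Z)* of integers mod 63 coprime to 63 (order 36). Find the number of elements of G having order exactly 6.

24

Enumerating element orders in G gives 24 elements of order 6.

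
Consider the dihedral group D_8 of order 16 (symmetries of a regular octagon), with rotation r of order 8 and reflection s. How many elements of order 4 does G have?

2

The elements of order 4 are: r^2, r^6.
That's 2.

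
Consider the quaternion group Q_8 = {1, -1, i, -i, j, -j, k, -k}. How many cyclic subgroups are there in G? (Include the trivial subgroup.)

Group the elements of G by the cyclic subgroup they generate; each cyclic subgroup of order d accounts for φ(d) elements.
Cyclic subgroups by order — order 1: 1; order 2: 1; order 4: 3.
Total: 5.

5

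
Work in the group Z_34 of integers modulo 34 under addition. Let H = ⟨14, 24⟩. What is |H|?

|⟨14⟩| = 17 and |⟨24⟩| = 17, so |H| is a multiple of lcm(17, 17) = 17 and divides |G| = 34.
Closing under the operation: H = {0, 2, 4, 6, 8, 10, 12, 14, 16, 18, 20, 22, 24, 26, 28, 30, 32}, so |H| = 17.

17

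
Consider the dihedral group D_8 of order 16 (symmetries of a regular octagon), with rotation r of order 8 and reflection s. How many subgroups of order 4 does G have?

5

|G| = 16 and 4 | 16, so subgroups of order 4 are possible by Lagrange.
The subgroups of order 4 are: {e, r^2, r^4, r^6}; {e, r^4, r^2s, r^6s}; {e, r^4, r^3s, r^7s}; {e, r^4, s, r^4s}; … (5 in all).
So G has 5 subgroups of order 4.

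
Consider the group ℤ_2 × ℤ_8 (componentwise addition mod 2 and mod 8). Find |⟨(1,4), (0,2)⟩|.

|⟨(1,4)⟩| = 2 and |⟨(0,2)⟩| = 4, so |H| is a multiple of lcm(2, 4) = 4 and divides |G| = 16.
Closing under the operation: H = {(0,0), (0,2), (0,4), (0,6), (1,0), (1,2), (1,4), (1,6)}, so |H| = 8.

8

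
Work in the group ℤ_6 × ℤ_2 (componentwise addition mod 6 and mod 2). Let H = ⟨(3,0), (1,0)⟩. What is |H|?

6

|⟨(3,0)⟩| = 2 and |⟨(1,0)⟩| = 6, so |H| is a multiple of lcm(2, 6) = 6 and divides |G| = 12.
Closing under the operation: H = {(0,0), (1,0), (2,0), (3,0), (4,0), (5,0)}, so |H| = 6.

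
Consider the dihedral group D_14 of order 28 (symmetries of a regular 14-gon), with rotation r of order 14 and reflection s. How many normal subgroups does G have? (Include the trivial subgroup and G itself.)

G has 28 subgroups. Checking conjugation-invariance by order — order 1: 1/1 normal; order 2: 1/15 normal; order 4: 0/7 normal; order 7: 1/1 normal; order 14: 3/3 normal; order 28: 1/1 normal.
Total normal subgroups: 7.

7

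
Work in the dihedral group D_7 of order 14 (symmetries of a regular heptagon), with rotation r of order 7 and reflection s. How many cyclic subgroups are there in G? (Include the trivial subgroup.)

9

A cyclic subgroup of order d is generated by each of its φ(d) elements of order d, so the cyclic subgroups of order d number (#elements of order d)/φ(d).
Cyclic subgroups by order — order 1: 1; order 2: 7; order 7: 1.
Total: 9.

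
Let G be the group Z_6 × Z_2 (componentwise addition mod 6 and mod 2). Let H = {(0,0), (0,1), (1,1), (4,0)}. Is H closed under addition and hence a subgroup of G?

(1,1) ∈ H but its inverse (5,1) ∉ H, so H is not a subgroup.

No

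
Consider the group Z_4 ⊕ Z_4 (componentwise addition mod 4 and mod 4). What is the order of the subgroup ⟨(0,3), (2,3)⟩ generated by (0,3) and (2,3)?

8

|⟨(0,3)⟩| = 4 and |⟨(2,3)⟩| = 4, so |H| is a multiple of lcm(4, 4) = 4 and divides |G| = 16.
Closing under the operation: H = {(0,0), (0,1), (0,2), (0,3), (2,0), (2,1), (2,2), (2,3)}, so |H| = 8.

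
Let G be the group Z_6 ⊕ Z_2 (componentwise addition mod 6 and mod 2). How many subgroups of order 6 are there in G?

3

|G| = 12 and 6 | 12, so subgroups of order 6 are possible by Lagrange.
The subgroups of order 6 are: {(0,0), (0,1), (2,0), (2,1), (4,0), (4,1)}; {(0,0), (1,0), (2,0), (3,0), (4,0), (5,0)}; {(0,0), (1,1), (2,0), (3,1), (4,0), (5,1)}.
So G has 3 subgroups of order 6.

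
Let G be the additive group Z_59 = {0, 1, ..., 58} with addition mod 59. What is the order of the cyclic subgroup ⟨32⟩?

59

In Z_59, the order of an element a is n/gcd(a, n).
gcd(32, 59) = 1, so |⟨32⟩| = 59/1 = 59.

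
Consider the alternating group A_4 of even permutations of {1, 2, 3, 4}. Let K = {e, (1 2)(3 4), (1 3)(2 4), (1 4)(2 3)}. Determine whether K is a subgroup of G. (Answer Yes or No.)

|K| = 4 divides |G| = 12, consistent with Lagrange.
K contains the identity, every element's inverse is in K, and K is closed under ∘: it is a subgroup.

Yes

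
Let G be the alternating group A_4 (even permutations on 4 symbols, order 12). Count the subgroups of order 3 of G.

|G| = 12 and 3 | 12, so subgroups of order 3 are possible by Lagrange.
The subgroups of order 3 are: {e, (1 2 3), (1 3 2)}; {e, (1 2 4), (1 4 2)}; {e, (1 3 4), (1 4 3)}; {e, (2 3 4), (2 4 3)}.
So G has 4 subgroups of order 3.

4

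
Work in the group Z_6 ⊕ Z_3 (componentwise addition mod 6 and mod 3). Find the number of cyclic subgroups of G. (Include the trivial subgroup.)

10

Each element a generates a cyclic subgroup ⟨a⟩; distinct elements may generate the same one (a cyclic group of order d has φ(d) generators).
Cyclic subgroups by order — order 1: 1; order 2: 1; order 3: 4; order 6: 4.
Total: 10.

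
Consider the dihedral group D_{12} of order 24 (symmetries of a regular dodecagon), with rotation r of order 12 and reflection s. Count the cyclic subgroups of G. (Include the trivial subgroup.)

18

Group the elements of G by the cyclic subgroup they generate; each cyclic subgroup of order d accounts for φ(d) elements.
Cyclic subgroups by order — order 1: 1; order 2: 13; order 3: 1; order 4: 1; order 6: 1; order 12: 1.
Total: 18.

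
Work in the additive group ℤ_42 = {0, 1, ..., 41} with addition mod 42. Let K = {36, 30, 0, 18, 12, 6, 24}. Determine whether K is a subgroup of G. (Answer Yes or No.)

|K| = 7 divides |G| = 42, consistent with Lagrange.
K contains the identity, every element's inverse is in K, and K is closed under +: it is a subgroup.
In fact K = ⟨18⟩.

Yes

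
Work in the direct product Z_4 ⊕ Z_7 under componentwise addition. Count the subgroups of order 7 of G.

|G| = 28 and 7 | 28, so subgroups of order 7 are possible by Lagrange.
The subgroups of order 7 are: {(0,0), (0,1), (0,2), (0,3), (0,4), (0,5), (0,6)}.
So G has 1 subgroup of order 7.

1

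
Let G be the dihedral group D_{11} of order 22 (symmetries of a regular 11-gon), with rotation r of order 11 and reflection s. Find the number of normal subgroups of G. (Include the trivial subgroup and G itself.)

3

G has 14 subgroups. Checking conjugation-invariance by order — order 1: 1/1 normal; order 2: 0/11 normal; order 11: 1/1 normal; order 22: 1/1 normal.
Total normal subgroups: 3.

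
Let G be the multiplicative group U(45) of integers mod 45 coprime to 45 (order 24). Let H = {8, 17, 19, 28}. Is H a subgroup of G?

No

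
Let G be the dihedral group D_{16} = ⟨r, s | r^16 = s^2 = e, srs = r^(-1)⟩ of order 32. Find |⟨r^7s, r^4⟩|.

|⟨r^7s⟩| = 2 and |⟨r^4⟩| = 4, so |H| is a multiple of lcm(2, 4) = 4 and divides |G| = 32.
Closing under the operation: H = {e, r^4, r^8, r^12, r^3s, r^7s, r^11s, r^15s}, so |H| = 8.

8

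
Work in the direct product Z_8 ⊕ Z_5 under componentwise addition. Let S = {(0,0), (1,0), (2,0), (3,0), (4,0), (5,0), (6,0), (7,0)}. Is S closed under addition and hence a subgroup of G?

|S| = 8 divides |G| = 40, consistent with Lagrange.
S contains the identity, every element's inverse is in S, and S is closed under +: it is a subgroup.
In fact S = ⟨(7,0)⟩.

Yes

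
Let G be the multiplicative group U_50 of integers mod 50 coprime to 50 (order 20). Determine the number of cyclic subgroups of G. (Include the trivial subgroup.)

6

Each element a generates a cyclic subgroup ⟨a⟩; distinct elements may generate the same one (a cyclic group of order d has φ(d) generators).
Cyclic subgroups by order — order 1: 1; order 2: 1; order 4: 1; order 5: 1; order 10: 1; order 20: 1.
Total: 6.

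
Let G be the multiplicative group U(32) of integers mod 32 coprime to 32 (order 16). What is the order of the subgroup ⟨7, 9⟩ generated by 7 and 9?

|⟨7⟩| = 4 and |⟨9⟩| = 4, so |H| is a multiple of lcm(4, 4) = 4 and divides |G| = 16.
Closing under the operation: H = {1, 7, 9, 15, 17, 23, 25, 31}, so |H| = 8.

8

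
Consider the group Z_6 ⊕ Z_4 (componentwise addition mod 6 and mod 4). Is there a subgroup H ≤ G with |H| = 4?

Yes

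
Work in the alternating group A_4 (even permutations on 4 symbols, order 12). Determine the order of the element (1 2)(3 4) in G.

2

Computing powers of (1 2)(3 4): the smallest k with ((1 2)(3 4))^k = e is k = 2.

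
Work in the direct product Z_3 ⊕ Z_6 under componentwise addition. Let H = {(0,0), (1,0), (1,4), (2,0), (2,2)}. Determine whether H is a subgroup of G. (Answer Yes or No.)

|H| = 5 does not divide |G| = 18, so by Lagrange H is not a subgroup.

No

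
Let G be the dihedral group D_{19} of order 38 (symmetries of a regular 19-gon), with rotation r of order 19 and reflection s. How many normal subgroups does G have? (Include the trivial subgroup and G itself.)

3

G has 22 subgroups. Checking conjugation-invariance by order — order 1: 1/1 normal; order 2: 0/19 normal; order 19: 1/1 normal; order 38: 1/1 normal.
Total normal subgroups: 3.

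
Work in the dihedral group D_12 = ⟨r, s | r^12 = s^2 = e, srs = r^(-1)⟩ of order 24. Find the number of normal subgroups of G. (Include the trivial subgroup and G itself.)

9

G has 34 subgroups. Checking conjugation-invariance by order — order 1: 1/1 normal; order 2: 1/13 normal; order 3: 1/1 normal; order 4: 1/7 normal; order 6: 1/5 normal; order 8: 0/3 normal; order 12: 3/3 normal; order 24: 1/1 normal.
Total normal subgroups: 9.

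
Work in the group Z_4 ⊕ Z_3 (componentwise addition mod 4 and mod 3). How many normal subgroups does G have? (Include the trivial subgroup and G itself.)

6

G is abelian, so every subgroup is normal.
G has 6 subgroups in total, hence 6 normal subgroups.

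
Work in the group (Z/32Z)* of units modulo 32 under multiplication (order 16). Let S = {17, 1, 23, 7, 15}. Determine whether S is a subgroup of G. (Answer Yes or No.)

|S| = 5 does not divide |G| = 16, so by Lagrange S is not a subgroup.

No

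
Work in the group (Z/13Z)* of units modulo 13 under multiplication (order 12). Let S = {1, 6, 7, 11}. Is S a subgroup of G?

No

7 ∈ S but its inverse 2 ∉ S, so S is not a subgroup.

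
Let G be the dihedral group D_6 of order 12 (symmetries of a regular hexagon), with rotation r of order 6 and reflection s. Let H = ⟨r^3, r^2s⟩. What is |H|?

|⟨r^3⟩| = 2 and |⟨r^2s⟩| = 2, so |H| is a multiple of lcm(2, 2) = 2 and divides |G| = 12.
Closing under the operation: H = {e, r^3, r^2s, r^5s}, so |H| = 4.

4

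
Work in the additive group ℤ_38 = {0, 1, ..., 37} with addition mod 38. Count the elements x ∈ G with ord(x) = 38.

18

In a cyclic group of order 38, the number of elements of order d (for d | 38) is φ(d).
φ(38) = 18.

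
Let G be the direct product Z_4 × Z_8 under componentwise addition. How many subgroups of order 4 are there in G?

7

|G| = 32 and 4 | 32, so subgroups of order 4 are possible by Lagrange.
The subgroups of order 4 are: {(0,0), (0,2), (0,4), (0,6)}; {(0,0), (0,4), (2,0), (2,4)}; {(0,0), (0,4), (2,2), (2,6)}; {(0,0), (1,0), (2,0), (3,0)}; … (7 in all).
So G has 7 subgroups of order 4.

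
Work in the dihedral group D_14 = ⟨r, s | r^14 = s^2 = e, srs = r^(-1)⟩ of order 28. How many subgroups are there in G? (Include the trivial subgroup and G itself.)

28

|G| = 28, so by Lagrange every subgroup order divides 28. Divisors: 1, 2, 4, 7, 14, 28.
Subgroups by order — order 1: 1; order 2: 15; order 4: 7; order 7: 1; order 14: 3; order 28: 1.
Total: 1 + 15 + 7 + 1 + 3 + 1 = 28.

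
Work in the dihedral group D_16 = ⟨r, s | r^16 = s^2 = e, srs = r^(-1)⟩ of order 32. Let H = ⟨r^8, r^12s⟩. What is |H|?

4

|⟨r^8⟩| = 2 and |⟨r^12s⟩| = 2, so |H| is a multiple of lcm(2, 2) = 2 and divides |G| = 32.
Closing under the operation: H = {e, r^8, r^4s, r^12s}, so |H| = 4.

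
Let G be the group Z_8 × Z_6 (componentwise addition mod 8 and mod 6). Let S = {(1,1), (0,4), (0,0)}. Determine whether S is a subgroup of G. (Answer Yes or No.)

No

(1,1) ∈ S but its inverse (7,5) ∉ S, so S is not a subgroup.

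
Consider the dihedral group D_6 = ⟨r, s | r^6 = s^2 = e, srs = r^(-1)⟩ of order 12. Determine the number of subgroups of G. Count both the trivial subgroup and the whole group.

16

|G| = 12, so by Lagrange every subgroup order divides 12. Divisors: 1, 2, 3, 4, 6, 12.
Subgroups by order — order 1: 1; order 2: 7; order 3: 1; order 4: 3; order 6: 3; order 12: 1.
Total: 1 + 7 + 1 + 3 + 3 + 1 = 16.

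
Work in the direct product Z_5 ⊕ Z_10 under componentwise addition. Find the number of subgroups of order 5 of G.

6

|G| = 50 and 5 | 50, so subgroups of order 5 are possible by Lagrange.
The subgroups of order 5 are: {(0,0), (0,2), (0,4), (0,6), (0,8)}; {(0,0), (1,0), (2,0), (3,0), (4,0)}; {(0,0), (1,2), (2,4), (3,6), (4,8)}; {(0,0), (1,4), (2,8), (3,2), (4,6)}; … (6 in all).
So G has 6 subgroups of order 5.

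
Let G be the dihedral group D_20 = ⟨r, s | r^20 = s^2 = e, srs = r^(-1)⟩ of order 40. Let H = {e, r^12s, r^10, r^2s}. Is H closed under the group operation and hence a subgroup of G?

|H| = 4 divides |G| = 40, consistent with Lagrange.
H contains the identity, every element's inverse is in H, and H is closed under ·: it is a subgroup.

Yes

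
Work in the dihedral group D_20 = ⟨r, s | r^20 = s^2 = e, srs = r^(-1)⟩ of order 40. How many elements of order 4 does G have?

2

The elements of order 4 are: r^5, r^15.
That's 2.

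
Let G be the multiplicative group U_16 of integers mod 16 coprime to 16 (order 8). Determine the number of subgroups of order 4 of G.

|G| = 8 and 4 | 8, so subgroups of order 4 are possible by Lagrange.
The subgroups of order 4 are: {1, 3, 9, 11}; {1, 5, 9, 13}; {1, 7, 9, 15}.
So G has 3 subgroups of order 4.

3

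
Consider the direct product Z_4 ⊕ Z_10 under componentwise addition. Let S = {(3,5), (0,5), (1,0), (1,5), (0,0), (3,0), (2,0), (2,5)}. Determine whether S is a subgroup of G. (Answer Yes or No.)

Yes

|S| = 8 divides |G| = 40, consistent with Lagrange.
S contains the identity, every element's inverse is in S, and S is closed under +: it is a subgroup.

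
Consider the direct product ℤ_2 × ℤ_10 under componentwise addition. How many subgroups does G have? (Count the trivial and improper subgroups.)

10

|G| = 20, so by Lagrange every subgroup order divides 20. Divisors: 1, 2, 4, 5, 10, 20.
Subgroups by order — order 1: 1; order 2: 3; order 4: 1; order 5: 1; order 10: 3; order 20: 1.
Total: 1 + 3 + 1 + 1 + 3 + 1 = 10.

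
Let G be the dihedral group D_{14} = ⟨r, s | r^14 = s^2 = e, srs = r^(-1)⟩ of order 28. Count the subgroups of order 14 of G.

|G| = 28 and 14 | 28, so subgroups of order 14 are possible by Lagrange.
The subgroups of order 14 are: {e, r, r^2, r^3, r^4, r^5, r^6, r^7, r^8, r^9, r^10, r^11, r^12, r^13}; {e, r^2, r^4, r^6, r^8, r^10, r^12, s, r^2s, r^4s, r^6s, r^8s, r^10s, r^12s}; {e, r^2, r^4, r^6, r^8, r^10, r^12, rs, r^3s, r^5s, r^7s, r^9s, r^11s, r^13s}.
So G has 3 subgroups of order 14.

3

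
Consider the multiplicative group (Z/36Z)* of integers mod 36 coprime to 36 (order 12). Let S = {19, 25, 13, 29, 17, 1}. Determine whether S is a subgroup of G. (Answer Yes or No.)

No

29 ∈ S but its inverse 5 ∉ S, so S is not a subgroup.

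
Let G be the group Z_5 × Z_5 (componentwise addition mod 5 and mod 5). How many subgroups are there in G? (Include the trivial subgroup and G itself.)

|G| = 25, so by Lagrange every subgroup order divides 25. Divisors: 1, 5, 25.
Subgroups by order — order 1: 1; order 5: 6; order 25: 1.
Total: 1 + 6 + 1 = 8.

8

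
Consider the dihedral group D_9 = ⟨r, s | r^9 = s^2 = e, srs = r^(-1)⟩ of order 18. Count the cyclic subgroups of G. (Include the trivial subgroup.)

Group the elements of G by the cyclic subgroup they generate; each cyclic subgroup of order d accounts for φ(d) elements.
Cyclic subgroups by order — order 1: 1; order 2: 9; order 3: 1; order 9: 1.
Total: 12.

12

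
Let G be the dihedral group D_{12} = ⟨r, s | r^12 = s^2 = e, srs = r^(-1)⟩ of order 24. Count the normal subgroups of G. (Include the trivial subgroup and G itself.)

G has 34 subgroups. Checking conjugation-invariance by order — order 1: 1/1 normal; order 2: 1/13 normal; order 3: 1/1 normal; order 4: 1/7 normal; order 6: 1/5 normal; order 8: 0/3 normal; order 12: 3/3 normal; order 24: 1/1 normal.
Total normal subgroups: 9.

9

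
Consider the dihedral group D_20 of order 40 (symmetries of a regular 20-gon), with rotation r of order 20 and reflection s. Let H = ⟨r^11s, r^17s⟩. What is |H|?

20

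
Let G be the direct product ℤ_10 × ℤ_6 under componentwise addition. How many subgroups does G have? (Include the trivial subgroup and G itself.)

|G| = 60, so by Lagrange every subgroup order divides 60. Divisors: 1, 2, 3, 4, 5, 6, 10, 12, 15, 20, 30, 60.
Subgroups by order — order 1: 1; order 2: 3; order 3: 1; order 4: 1; order 5: 1; order 6: 3; order 10: 3; order 12: 1; order 15: 1; order 20: 1; order 30: 3; order 60: 1.
Total: 1 + 3 + 1 + 1 + 1 + 3 + 3 + 1 + 1 + 1 + 3 + 1 = 20.

20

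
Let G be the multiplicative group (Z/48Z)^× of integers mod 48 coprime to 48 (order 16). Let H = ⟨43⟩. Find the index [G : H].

4

|⟨43⟩| = 4 and |G| = 16.
By Lagrange, [G : H] = |G|/|H| = 16/4 = 4.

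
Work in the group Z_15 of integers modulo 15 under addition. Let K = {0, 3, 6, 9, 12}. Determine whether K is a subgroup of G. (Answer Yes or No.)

Yes

|K| = 5 divides |G| = 15, consistent with Lagrange.
K contains the identity, every element's inverse is in K, and K is closed under +: it is a subgroup.
In fact K = ⟨3⟩.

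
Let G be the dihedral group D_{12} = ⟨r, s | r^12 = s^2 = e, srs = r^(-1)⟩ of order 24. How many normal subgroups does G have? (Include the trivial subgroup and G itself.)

9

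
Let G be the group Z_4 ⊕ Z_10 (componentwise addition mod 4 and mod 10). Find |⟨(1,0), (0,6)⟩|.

20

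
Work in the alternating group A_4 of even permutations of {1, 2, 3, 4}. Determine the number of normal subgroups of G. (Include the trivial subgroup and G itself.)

G has 10 subgroups. Checking conjugation-invariance by order — order 1: 1/1 normal; order 2: 0/3 normal; order 3: 0/4 normal; order 4: 1/1 normal; order 12: 1/1 normal.
Total normal subgroups: 3.

3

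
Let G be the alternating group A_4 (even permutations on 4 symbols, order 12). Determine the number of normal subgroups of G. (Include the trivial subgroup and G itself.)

G has 10 subgroups. Checking conjugation-invariance by order — order 1: 1/1 normal; order 2: 0/3 normal; order 3: 0/4 normal; order 4: 1/1 normal; order 12: 1/1 normal.
Total normal subgroups: 3.

3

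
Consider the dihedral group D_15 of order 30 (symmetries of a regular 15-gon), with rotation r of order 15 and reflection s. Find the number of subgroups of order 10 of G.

|G| = 30 and 10 | 30, so subgroups of order 10 are possible by Lagrange.
The subgroups of order 10 are: {e, r^3, r^6, r^9, r^12, rs, r^4s, r^7s, r^10s, r^13s}; {e, r^3, r^6, r^9, r^12, r^2s, r^5s, r^8s, r^11s, r^14s}; {e, r^3, r^6, r^9, r^12, s, r^3s, r^6s, r^9s, r^12s}.
So G has 3 subgroups of order 10.

3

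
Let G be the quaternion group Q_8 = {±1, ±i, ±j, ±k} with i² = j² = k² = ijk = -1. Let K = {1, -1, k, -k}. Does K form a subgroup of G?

|K| = 4 divides |G| = 8, consistent with Lagrange.
K contains the identity, every element's inverse is in K, and K is closed under ·: it is a subgroup.
In fact K = ⟨-k⟩.

Yes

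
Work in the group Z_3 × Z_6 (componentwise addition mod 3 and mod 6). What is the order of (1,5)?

6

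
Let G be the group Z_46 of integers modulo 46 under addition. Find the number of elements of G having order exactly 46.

22

In a cyclic group of order 46, the number of elements of order d (for d | 46) is φ(d).
φ(46) = 22.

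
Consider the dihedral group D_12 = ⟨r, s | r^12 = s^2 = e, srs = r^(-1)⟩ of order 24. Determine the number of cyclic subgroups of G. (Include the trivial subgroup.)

Each element a generates a cyclic subgroup ⟨a⟩; distinct elements may generate the same one (a cyclic group of order d has φ(d) generators).
Cyclic subgroups by order — order 1: 1; order 2: 13; order 3: 1; order 4: 1; order 6: 1; order 12: 1.
Total: 18.

18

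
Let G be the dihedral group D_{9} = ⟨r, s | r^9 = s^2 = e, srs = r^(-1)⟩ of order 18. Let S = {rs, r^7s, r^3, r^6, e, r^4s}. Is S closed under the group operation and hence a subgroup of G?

Yes

|S| = 6 divides |G| = 18, consistent with Lagrange.
S contains the identity, every element's inverse is in S, and S is closed under ·: it is a subgroup.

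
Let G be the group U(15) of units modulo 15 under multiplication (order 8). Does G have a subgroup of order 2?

2 | 8. A subgroup of order 2 is {1, 11}.

Yes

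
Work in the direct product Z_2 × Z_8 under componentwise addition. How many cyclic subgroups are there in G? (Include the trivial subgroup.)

8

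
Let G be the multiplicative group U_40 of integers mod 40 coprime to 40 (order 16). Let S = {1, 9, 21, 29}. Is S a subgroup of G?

|S| = 4 divides |G| = 16, consistent with Lagrange.
S contains the identity, every element's inverse is in S, and S is closed under ·: it is a subgroup.

Yes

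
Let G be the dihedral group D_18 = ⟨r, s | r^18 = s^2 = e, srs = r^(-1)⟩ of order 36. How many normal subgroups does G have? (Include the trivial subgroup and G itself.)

9

G has 45 subgroups. Checking conjugation-invariance by order — order 1: 1/1 normal; order 2: 1/19 normal; order 3: 1/1 normal; order 4: 0/9 normal; order 6: 1/7 normal; order 9: 1/1 normal; order 12: 0/3 normal; order 18: 3/3 normal; order 36: 1/1 normal.
Total normal subgroups: 9.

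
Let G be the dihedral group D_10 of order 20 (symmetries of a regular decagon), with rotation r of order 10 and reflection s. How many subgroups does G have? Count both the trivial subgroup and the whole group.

22

|G| = 20, so by Lagrange every subgroup order divides 20. Divisors: 1, 2, 4, 5, 10, 20.
Subgroups by order — order 1: 1; order 2: 11; order 4: 5; order 5: 1; order 10: 3; order 20: 1.
Total: 1 + 11 + 5 + 1 + 3 + 1 = 22.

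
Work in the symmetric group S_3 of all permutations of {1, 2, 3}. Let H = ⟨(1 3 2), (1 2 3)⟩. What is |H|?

3

|⟨(1 3 2)⟩| = 3 and |⟨(1 2 3)⟩| = 3, so |H| is a multiple of lcm(3, 3) = 3 and divides |G| = 6.
Closing under the operation: H = {e, (1 2 3), (1 3 2)}, so |H| = 3.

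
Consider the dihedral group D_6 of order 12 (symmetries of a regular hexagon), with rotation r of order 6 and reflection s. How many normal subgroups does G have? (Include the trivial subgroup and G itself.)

7

G has 16 subgroups. Checking conjugation-invariance by order — order 1: 1/1 normal; order 2: 1/7 normal; order 3: 1/1 normal; order 4: 0/3 normal; order 6: 3/3 normal; order 12: 1/1 normal.
Total normal subgroups: 7.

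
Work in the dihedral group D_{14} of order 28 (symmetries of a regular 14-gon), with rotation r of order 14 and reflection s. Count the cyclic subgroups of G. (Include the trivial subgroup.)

18

Each element a generates a cyclic subgroup ⟨a⟩; distinct elements may generate the same one (a cyclic group of order d has φ(d) generators).
Cyclic subgroups by order — order 1: 1; order 2: 15; order 7: 1; order 14: 1.
Total: 18.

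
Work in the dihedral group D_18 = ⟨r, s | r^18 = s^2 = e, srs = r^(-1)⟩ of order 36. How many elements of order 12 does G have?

0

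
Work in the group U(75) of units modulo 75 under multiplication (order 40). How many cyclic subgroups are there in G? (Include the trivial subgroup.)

12

Each element a generates a cyclic subgroup ⟨a⟩; distinct elements may generate the same one (a cyclic group of order d has φ(d) generators).
Cyclic subgroups by order — order 1: 1; order 2: 3; order 4: 2; order 5: 1; order 10: 3; order 20: 2.
Total: 12.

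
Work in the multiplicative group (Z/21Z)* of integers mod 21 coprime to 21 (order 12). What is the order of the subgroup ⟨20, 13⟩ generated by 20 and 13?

4

|⟨20⟩| = 2 and |⟨13⟩| = 2, so |H| is a multiple of lcm(2, 2) = 2 and divides |G| = 12.
Closing under the operation: H = {1, 8, 13, 20}, so |H| = 4.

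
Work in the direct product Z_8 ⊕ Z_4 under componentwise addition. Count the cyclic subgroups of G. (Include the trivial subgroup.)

14

Each element a generates a cyclic subgroup ⟨a⟩; distinct elements may generate the same one (a cyclic group of order d has φ(d) generators).
Cyclic subgroups by order — order 1: 1; order 2: 3; order 4: 6; order 8: 4.
Total: 14.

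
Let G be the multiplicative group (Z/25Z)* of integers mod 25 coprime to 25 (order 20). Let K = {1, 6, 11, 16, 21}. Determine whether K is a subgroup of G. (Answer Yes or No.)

|K| = 5 divides |G| = 20, consistent with Lagrange.
K contains the identity, every element's inverse is in K, and K is closed under ·: it is a subgroup.
In fact K = ⟨16⟩.

Yes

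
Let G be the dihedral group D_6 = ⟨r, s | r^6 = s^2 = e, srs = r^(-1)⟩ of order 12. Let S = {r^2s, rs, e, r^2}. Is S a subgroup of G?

No

r^2 ∈ S but its inverse r^4 ∉ S, so S is not a subgroup.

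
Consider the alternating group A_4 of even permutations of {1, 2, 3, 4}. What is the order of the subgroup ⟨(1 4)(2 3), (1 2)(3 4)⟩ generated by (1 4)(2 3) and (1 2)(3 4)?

4

|⟨(1 4)(2 3)⟩| = 2 and |⟨(1 2)(3 4)⟩| = 2, so |H| is a multiple of lcm(2, 2) = 2 and divides |G| = 12.
Closing under the operation: H = {e, (1 2)(3 4), (1 3)(2 4), (1 4)(2 3)}, so |H| = 4.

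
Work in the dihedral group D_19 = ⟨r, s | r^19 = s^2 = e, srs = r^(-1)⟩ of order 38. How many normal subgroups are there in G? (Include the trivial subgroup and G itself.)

3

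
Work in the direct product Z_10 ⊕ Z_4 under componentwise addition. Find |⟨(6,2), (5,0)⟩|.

|⟨(6,2)⟩| = 10 and |⟨(5,0)⟩| = 2, so |H| is a multiple of lcm(10, 2) = 10 and divides |G| = 40.
Closing under the operation: H = {(0,0), (0,2), (1,0), (1,2), (2,0), (2,2), (3,0), (3,2), (4,0), (4,2), (5,0), (5,2), (6,0), (6,2), (7,0), (7,2), (8,0), (8,2), (9,0), (9,2)}, so |H| = 20.

20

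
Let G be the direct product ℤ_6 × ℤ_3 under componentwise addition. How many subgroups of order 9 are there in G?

1

|G| = 18 and 9 | 18, so subgroups of order 9 are possible by Lagrange.
The subgroups of order 9 are: {(0,0), (0,1), (0,2), (2,0), (2,1), (2,2), (4,0), (4,1), (4,2)}.
So G has 1 subgroup of order 9.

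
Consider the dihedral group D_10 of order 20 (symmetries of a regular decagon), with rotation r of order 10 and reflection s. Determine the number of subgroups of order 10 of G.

|G| = 20 and 10 | 20, so subgroups of order 10 are possible by Lagrange.
The subgroups of order 10 are: {e, r, r^2, r^3, r^4, r^5, r^6, r^7, r^8, r^9}; {e, r^2, r^4, r^6, r^8, s, r^2s, r^4s, r^6s, r^8s}; {e, r^2, r^4, r^6, r^8, rs, r^3s, r^5s, r^7s, r^9s}.
So G has 3 subgroups of order 10.

3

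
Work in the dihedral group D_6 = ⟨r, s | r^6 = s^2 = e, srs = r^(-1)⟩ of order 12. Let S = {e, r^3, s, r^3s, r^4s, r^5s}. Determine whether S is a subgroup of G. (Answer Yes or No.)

No

Closure fails: s · r^4s = r^2 ∉ S. So S is not a subgroup.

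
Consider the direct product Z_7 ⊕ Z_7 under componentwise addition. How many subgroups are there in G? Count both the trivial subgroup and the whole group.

10

|G| = 49, so by Lagrange every subgroup order divides 49. Divisors: 1, 7, 49.
Subgroups by order — order 1: 1; order 7: 8; order 49: 1.
Total: 1 + 8 + 1 = 10.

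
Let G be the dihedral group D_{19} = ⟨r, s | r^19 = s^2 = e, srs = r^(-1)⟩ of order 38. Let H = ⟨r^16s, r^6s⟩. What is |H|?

|⟨r^16s⟩| = 2 and |⟨r^6s⟩| = 2, so |H| is a multiple of lcm(2, 2) = 2 and divides |G| = 38.
Closing {r^16s, r^6s} under the group operation gives all of G, so |H| = 38.

38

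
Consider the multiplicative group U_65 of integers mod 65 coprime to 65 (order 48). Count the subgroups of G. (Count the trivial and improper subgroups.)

30

|G| = 48, so by Lagrange every subgroup order divides 48. Divisors: 1, 2, 3, 4, 6, 8, 12, 16, 24, 48.
Subgroups by order — order 1: 1; order 2: 3; order 3: 1; order 4: 7; order 6: 3; order 8: 3; order 12: 7; order 16: 1; order 24: 3; order 48: 1.
Total: 1 + 3 + 1 + 7 + 3 + 3 + 7 + 1 + 3 + 1 = 30.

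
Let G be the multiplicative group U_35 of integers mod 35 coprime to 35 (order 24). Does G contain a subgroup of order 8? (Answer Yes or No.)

Yes

8 | 24. A subgroup of order 8 is {1, 6, 8, 13, 22, 27, 29, 34}.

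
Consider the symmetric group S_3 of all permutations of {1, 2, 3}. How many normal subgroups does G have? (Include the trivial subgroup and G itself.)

G has 6 subgroups. Checking conjugation-invariance by order — order 1: 1/1 normal; order 2: 0/3 normal; order 3: 1/1 normal; order 6: 1/1 normal.
Total normal subgroups: 3.

3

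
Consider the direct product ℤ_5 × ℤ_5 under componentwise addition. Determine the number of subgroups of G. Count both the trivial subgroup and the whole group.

|G| = 25, so by Lagrange every subgroup order divides 25. Divisors: 1, 5, 25.
Subgroups by order — order 1: 1; order 5: 6; order 25: 1.
Total: 1 + 6 + 1 = 8.

8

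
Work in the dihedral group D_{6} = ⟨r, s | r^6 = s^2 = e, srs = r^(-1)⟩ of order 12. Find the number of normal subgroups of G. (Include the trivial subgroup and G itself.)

7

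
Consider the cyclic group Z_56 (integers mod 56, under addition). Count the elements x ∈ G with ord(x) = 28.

12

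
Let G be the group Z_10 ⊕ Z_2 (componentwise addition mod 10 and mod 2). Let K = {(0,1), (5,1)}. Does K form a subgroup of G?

No

The identity (0,0) ∉ K, so K is not a subgroup.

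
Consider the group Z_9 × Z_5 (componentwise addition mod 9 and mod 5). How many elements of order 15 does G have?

8

An element (a,b) has order lcm(ord(a), ord(b)); count pairs with lcm equal to 15.
Enumerating gives 8 such elements.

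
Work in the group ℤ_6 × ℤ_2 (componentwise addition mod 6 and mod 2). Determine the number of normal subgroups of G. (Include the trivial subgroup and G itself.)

10

G is abelian, so every subgroup is normal.
G has 10 subgroups in total, hence 10 normal subgroups.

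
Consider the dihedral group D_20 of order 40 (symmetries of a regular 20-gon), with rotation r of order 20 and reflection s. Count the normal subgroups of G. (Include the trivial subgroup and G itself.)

9

G has 48 subgroups. Checking conjugation-invariance by order — order 1: 1/1 normal; order 2: 1/21 normal; order 4: 1/11 normal; order 5: 1/1 normal; order 8: 0/5 normal; order 10: 1/5 normal; order 20: 3/3 normal; order 40: 1/1 normal.
Total normal subgroups: 9.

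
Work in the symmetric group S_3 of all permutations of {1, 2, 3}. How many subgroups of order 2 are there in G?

3

|G| = 6 and 2 | 6, so subgroups of order 2 are possible by Lagrange.
The subgroups of order 2 are: {e, (1 2)}; {e, (1 3)}; {e, (2 3)}.
So G has 3 subgroups of order 2.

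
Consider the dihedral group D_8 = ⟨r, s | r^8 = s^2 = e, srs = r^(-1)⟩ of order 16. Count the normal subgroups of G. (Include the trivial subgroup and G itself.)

G has 19 subgroups. Checking conjugation-invariance by order — order 1: 1/1 normal; order 2: 1/9 normal; order 4: 1/5 normal; order 8: 3/3 normal; order 16: 1/1 normal.
Total normal subgroups: 7.

7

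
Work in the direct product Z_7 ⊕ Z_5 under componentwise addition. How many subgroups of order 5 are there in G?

1

|G| = 35 and 5 | 35, so subgroups of order 5 are possible by Lagrange.
The subgroups of order 5 are: {(0,0), (0,1), (0,2), (0,3), (0,4)}.
So G has 1 subgroup of order 5.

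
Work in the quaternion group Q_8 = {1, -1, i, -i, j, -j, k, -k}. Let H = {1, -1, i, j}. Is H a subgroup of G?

i ∈ H but its inverse -i ∉ H, so H is not a subgroup.

No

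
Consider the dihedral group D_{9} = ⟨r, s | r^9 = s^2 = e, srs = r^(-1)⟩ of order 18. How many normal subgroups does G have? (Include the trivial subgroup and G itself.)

4

G has 16 subgroups. Checking conjugation-invariance by order — order 1: 1/1 normal; order 2: 0/9 normal; order 3: 1/1 normal; order 6: 0/3 normal; order 9: 1/1 normal; order 18: 1/1 normal.
Total normal subgroups: 4.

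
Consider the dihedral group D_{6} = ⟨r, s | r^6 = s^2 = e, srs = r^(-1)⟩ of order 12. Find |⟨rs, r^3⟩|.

|⟨rs⟩| = 2 and |⟨r^3⟩| = 2, so |H| is a multiple of lcm(2, 2) = 2 and divides |G| = 12.
Closing under the operation: H = {e, r^3, rs, r^4s}, so |H| = 4.

4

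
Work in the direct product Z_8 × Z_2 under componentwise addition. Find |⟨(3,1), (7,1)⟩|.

|⟨(3,1)⟩| = 8 and |⟨(7,1)⟩| = 8, so |H| is a multiple of lcm(8, 8) = 8 and divides |G| = 16.
Closing under the operation: H = {(0,0), (1,1), (2,0), (3,1), (4,0), (5,1), (6,0), (7,1)}, so |H| = 8.

8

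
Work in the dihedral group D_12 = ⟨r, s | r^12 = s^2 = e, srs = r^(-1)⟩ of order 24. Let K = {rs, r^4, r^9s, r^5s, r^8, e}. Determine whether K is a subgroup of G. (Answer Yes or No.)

Yes

|K| = 6 divides |G| = 24, consistent with Lagrange.
K contains the identity, every element's inverse is in K, and K is closed under ·: it is a subgroup.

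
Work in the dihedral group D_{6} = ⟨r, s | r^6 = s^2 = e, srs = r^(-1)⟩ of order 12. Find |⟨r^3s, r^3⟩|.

4

|⟨r^3s⟩| = 2 and |⟨r^3⟩| = 2, so |H| is a multiple of lcm(2, 2) = 2 and divides |G| = 12.
Closing under the operation: H = {e, r^3, s, r^3s}, so |H| = 4.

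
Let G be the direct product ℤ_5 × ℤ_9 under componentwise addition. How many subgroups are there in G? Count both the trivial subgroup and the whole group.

|G| = 45, so by Lagrange every subgroup order divides 45. Divisors: 1, 3, 5, 9, 15, 45.
Subgroups by order — order 1: 1; order 3: 1; order 5: 1; order 9: 1; order 15: 1; order 45: 1.
Total: 1 + 1 + 1 + 1 + 1 + 1 = 6.

6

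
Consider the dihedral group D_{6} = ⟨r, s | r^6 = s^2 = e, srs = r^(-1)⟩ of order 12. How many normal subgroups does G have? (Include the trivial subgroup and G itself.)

7

G has 16 subgroups. Checking conjugation-invariance by order — order 1: 1/1 normal; order 2: 1/7 normal; order 3: 1/1 normal; order 4: 0/3 normal; order 6: 3/3 normal; order 12: 1/1 normal.
Total normal subgroups: 7.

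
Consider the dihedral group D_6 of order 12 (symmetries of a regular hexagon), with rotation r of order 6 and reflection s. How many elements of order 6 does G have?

The elements of order 6 are: r, r^5.
That's 2.

2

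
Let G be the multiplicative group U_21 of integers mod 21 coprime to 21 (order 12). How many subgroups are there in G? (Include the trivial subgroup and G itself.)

|G| = 12, so by Lagrange every subgroup order divides 12. Divisors: 1, 2, 3, 4, 6, 12.
Subgroups by order — order 1: 1; order 2: 3; order 3: 1; order 4: 1; order 6: 3; order 12: 1.
Total: 1 + 3 + 1 + 1 + 3 + 1 = 10.

10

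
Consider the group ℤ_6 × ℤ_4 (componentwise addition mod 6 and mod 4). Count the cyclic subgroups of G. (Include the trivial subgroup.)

12

A cyclic subgroup of order d is generated by each of its φ(d) elements of order d, so the cyclic subgroups of order d number (#elements of order d)/φ(d).
Cyclic subgroups by order — order 1: 1; order 2: 3; order 3: 1; order 4: 2; order 6: 3; order 12: 2.
Total: 12.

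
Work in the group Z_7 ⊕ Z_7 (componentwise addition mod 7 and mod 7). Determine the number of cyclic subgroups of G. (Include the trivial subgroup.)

Each element a generates a cyclic subgroup ⟨a⟩; distinct elements may generate the same one (a cyclic group of order d has φ(d) generators).
Cyclic subgroups by order — order 1: 1; order 7: 8.
Total: 9.

9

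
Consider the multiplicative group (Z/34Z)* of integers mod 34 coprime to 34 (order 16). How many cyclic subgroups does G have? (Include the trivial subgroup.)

5

Group the elements of G by the cyclic subgroup they generate; each cyclic subgroup of order d accounts for φ(d) elements.
Cyclic subgroups by order — order 1: 1; order 2: 1; order 4: 1; order 8: 1; order 16: 1.
Total: 5.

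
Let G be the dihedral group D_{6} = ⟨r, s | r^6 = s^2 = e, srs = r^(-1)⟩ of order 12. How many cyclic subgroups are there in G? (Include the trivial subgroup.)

10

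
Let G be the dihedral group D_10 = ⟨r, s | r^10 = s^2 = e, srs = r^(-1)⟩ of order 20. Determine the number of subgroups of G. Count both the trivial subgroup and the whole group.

22

|G| = 20, so by Lagrange every subgroup order divides 20. Divisors: 1, 2, 4, 5, 10, 20.
Subgroups by order — order 1: 1; order 2: 11; order 4: 5; order 5: 1; order 10: 3; order 20: 1.
Total: 1 + 11 + 5 + 1 + 3 + 1 = 22.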